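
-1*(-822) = 822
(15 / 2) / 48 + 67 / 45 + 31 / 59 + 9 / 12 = 248131 / 84960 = 2.92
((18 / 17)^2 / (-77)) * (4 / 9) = -144 / 22253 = -0.01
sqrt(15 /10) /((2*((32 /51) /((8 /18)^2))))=17*sqrt(6) /216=0.19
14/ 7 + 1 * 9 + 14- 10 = 15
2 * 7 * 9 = 126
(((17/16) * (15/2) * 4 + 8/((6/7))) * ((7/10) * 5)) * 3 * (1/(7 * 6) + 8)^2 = 112319741/4032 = 27857.08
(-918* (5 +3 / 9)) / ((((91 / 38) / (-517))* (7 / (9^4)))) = 631081699776 / 637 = 990709104.83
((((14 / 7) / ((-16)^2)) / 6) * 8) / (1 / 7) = 7 / 96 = 0.07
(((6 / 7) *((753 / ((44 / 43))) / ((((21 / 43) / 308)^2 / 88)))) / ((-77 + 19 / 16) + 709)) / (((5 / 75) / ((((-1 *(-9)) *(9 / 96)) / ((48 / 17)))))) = 335863805310 / 2149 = 156288415.69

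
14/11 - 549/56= -8.53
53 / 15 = 3.53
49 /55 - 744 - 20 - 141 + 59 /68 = -3378123 /3740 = -903.24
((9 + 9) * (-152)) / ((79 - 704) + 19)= 456 / 101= 4.51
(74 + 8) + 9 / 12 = 82.75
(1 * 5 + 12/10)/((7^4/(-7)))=-0.02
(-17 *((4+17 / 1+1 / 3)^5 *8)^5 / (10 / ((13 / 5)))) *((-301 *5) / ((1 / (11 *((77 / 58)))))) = 658766449624839816715901911898244189997606788172292816896 / 122856848369235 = 5362065349788052655289596000000000000000000.00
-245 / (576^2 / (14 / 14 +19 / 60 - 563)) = 1651349 / 3981312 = 0.41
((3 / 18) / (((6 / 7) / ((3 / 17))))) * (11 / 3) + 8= 4973 / 612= 8.13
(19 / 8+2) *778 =13615 / 4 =3403.75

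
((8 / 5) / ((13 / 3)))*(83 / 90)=332 / 975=0.34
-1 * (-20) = 20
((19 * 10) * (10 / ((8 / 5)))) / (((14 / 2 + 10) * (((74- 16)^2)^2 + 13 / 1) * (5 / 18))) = 4275 / 192380653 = 0.00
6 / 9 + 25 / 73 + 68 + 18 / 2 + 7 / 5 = 86953 / 1095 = 79.41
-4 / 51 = -0.08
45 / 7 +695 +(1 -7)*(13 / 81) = 132388 / 189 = 700.47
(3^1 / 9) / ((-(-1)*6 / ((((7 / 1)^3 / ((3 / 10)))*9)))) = 1715 / 3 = 571.67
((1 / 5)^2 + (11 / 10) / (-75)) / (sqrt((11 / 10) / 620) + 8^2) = 150784 / 380927835-19 * sqrt(682) / 1904639175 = 0.00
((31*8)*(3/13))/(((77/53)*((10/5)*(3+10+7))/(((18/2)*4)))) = 177444/5005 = 35.45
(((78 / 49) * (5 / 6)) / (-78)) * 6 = -5 / 49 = -0.10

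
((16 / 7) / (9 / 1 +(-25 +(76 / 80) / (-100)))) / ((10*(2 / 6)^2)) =-9600 / 74711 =-0.13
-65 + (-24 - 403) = -492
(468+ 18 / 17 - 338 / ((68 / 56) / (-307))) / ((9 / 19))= 27753262 / 153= 181393.87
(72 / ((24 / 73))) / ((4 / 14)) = 766.50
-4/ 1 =-4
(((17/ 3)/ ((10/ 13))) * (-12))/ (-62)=1.43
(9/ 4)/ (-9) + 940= 3759/ 4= 939.75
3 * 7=21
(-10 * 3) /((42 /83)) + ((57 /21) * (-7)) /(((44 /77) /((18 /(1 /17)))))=-143273 /14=-10233.79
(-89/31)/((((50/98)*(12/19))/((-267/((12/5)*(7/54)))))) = 9481437/1240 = 7646.32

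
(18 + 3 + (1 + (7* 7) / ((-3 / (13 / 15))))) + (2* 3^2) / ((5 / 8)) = 1649 / 45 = 36.64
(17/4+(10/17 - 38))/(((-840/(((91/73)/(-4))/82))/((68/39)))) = -11/42048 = -0.00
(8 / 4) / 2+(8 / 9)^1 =17 / 9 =1.89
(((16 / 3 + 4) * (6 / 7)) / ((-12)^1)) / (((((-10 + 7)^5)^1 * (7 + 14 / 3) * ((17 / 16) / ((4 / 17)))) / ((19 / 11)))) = 0.00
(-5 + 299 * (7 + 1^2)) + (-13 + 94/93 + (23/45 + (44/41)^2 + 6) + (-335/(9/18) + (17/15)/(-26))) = 104418826597/60969870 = 1712.63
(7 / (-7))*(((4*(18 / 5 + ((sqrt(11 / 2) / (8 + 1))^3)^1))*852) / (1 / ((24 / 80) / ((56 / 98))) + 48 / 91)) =-2093364 / 415-71071*sqrt(22) / 13446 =-5069.04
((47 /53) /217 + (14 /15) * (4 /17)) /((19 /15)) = 0.18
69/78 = 23/26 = 0.88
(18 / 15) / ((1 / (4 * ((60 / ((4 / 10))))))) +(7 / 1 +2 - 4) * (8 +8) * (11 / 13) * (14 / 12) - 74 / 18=92999 / 117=794.86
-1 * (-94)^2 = -8836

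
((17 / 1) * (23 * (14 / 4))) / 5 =2737 / 10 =273.70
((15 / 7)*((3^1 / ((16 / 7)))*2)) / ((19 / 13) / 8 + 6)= 585 / 643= 0.91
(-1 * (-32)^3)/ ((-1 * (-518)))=16384/ 259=63.26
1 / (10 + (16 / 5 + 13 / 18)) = 90 / 1253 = 0.07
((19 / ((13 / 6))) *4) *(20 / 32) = 285 / 13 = 21.92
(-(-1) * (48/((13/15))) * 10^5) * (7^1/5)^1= 100800000/13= 7753846.15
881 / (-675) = -881 / 675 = -1.31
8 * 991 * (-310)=-2457680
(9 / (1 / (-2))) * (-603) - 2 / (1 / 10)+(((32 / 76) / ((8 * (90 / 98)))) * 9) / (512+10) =537258109 / 49590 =10834.00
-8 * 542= -4336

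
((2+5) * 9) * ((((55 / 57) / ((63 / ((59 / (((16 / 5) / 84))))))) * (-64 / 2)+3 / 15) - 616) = -8228563 / 95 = -86616.45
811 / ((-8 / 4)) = -811 / 2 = -405.50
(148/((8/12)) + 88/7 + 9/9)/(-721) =-1649/5047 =-0.33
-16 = -16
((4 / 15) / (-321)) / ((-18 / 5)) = 2 / 8667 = 0.00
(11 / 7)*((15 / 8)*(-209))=-615.80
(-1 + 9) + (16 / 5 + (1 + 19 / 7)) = 522 / 35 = 14.91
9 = 9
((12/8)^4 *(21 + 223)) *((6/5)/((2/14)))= 103761/10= 10376.10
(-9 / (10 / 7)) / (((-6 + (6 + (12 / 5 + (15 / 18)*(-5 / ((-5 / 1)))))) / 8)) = -1512 / 97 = -15.59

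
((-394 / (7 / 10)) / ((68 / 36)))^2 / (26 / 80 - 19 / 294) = 150889392000 / 442459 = 341024.57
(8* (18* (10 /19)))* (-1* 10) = -14400 /19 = -757.89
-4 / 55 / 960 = -1 / 13200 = -0.00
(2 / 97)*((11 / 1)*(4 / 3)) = 88 / 291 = 0.30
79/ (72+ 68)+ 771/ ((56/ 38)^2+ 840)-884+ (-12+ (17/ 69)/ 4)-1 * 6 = -94447556897/ 104888280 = -900.46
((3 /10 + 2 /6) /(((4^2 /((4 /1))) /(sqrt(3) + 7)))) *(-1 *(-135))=171 *sqrt(3) /8 + 1197 /8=186.65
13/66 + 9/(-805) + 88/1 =4685311/53130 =88.19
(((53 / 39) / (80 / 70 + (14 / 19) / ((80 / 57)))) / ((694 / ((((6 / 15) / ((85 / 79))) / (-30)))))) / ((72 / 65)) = -29309 / 2231414730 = -0.00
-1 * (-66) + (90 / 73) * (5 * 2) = 5718 / 73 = 78.33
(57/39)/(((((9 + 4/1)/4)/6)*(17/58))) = 26448/2873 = 9.21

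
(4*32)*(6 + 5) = 1408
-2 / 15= -0.13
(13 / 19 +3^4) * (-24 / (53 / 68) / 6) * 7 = -2955008 / 1007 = -2934.47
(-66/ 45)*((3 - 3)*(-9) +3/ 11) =-2/ 5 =-0.40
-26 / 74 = -13 / 37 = -0.35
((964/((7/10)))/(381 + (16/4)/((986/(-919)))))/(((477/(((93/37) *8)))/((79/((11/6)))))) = 37244548736/5616937403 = 6.63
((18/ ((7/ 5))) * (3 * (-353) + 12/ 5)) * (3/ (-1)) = 40754.57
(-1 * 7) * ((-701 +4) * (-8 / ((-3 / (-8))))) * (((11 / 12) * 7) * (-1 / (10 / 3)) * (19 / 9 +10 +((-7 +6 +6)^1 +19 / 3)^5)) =136563376237288 / 3645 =37465946841.51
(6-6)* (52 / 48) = 0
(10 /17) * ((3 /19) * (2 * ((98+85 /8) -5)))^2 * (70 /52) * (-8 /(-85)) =216480915 /2712554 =79.81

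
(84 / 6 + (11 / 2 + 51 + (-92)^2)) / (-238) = -17069 / 476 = -35.86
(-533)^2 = 284089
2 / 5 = 0.40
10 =10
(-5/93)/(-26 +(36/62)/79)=395/190968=0.00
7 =7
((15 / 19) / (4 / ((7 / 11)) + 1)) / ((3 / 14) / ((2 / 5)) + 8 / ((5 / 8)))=4900 / 603041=0.01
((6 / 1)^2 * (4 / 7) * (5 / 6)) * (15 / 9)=200 / 7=28.57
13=13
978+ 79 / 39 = 38221 / 39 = 980.03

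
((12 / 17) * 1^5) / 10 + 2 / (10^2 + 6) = 403 / 4505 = 0.09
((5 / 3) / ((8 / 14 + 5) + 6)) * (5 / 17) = 175 / 4131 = 0.04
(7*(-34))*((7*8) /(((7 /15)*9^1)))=-9520 /3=-3173.33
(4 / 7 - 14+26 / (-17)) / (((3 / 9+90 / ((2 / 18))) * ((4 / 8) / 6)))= -64080 / 289289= -0.22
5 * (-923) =-4615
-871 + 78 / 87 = -25233 / 29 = -870.10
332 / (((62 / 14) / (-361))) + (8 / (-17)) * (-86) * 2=-14219732 / 527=-26982.41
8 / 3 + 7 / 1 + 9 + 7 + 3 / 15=388 / 15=25.87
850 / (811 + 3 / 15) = 2125 / 2028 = 1.05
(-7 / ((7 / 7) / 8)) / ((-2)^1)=28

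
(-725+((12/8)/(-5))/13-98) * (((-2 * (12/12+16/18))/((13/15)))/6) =1818881/3042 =597.92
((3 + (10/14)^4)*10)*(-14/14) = -78280/2401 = -32.60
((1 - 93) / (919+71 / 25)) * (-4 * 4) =800 / 501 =1.60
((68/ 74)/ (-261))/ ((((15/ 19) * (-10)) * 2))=323/ 1448550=0.00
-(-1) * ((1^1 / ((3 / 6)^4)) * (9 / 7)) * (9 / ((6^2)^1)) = 36 / 7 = 5.14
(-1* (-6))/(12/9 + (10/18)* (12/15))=27/8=3.38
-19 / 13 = -1.46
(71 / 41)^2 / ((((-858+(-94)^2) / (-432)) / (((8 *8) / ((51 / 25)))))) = -5.09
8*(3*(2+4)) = 144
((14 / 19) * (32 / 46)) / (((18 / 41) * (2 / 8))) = 18368 / 3933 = 4.67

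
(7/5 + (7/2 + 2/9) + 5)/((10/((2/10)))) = 911/4500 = 0.20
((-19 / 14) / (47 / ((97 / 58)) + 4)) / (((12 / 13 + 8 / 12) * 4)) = -23959 / 3603936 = -0.01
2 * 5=10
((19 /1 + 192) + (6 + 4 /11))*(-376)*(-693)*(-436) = -24694171488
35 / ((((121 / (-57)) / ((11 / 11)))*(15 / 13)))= -14.29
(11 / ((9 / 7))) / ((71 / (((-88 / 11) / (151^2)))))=-616 / 14569839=-0.00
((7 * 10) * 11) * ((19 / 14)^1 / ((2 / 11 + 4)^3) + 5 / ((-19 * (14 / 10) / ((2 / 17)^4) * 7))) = 15446186408235 / 1081236807448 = 14.29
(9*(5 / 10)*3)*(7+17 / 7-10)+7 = -0.71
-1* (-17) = 17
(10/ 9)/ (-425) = -2/ 765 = -0.00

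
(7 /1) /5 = 7 /5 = 1.40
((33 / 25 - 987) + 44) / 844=-11771 / 10550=-1.12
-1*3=-3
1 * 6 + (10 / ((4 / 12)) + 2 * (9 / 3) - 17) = 25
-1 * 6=-6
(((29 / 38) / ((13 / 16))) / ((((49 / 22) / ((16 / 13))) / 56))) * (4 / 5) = 2613248 / 112385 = 23.25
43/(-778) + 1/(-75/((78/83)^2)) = -8983459/133991050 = -0.07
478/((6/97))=23183/3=7727.67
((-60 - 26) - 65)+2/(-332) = -25067/166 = -151.01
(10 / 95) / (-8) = -1 / 76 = -0.01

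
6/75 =2/25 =0.08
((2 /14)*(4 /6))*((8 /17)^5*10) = 655360 /29816997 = 0.02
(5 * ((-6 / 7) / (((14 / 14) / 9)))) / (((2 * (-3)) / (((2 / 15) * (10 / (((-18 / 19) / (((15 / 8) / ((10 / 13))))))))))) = -1235 / 56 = -22.05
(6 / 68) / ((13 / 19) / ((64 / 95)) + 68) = 96 / 75089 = 0.00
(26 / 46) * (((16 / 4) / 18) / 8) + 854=707125 / 828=854.02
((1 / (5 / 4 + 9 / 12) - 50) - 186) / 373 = -471 / 746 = -0.63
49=49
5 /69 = 0.07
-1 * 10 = -10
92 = 92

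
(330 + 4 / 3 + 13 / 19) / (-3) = -18925 / 171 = -110.67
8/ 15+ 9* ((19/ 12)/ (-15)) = -5/ 12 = -0.42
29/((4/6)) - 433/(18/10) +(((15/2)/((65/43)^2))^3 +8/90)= -2340131031131/14480427000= -161.61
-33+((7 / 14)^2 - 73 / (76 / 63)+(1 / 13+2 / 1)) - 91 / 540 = -12184897 / 133380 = -91.35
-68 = -68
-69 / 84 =-0.82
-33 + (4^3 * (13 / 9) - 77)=-158 / 9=-17.56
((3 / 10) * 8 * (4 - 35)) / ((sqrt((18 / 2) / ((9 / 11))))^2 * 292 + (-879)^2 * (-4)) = 3 / 124490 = 0.00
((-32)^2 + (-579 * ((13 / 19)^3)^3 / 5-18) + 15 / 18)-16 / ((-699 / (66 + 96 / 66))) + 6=25073759265933271499 / 24811457082227310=1010.57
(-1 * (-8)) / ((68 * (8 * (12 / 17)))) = 1 / 48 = 0.02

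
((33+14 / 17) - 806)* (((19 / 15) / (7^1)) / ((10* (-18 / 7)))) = 249413 / 45900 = 5.43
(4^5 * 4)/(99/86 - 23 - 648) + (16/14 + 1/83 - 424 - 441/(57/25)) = -395786785918/635923673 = -622.38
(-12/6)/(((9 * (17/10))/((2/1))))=-40/153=-0.26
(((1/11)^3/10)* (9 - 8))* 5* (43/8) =43/21296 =0.00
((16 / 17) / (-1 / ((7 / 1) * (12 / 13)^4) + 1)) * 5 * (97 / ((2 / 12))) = 6758277120 / 1982047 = 3409.75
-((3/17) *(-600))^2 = -3240000/289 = -11211.07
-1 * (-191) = 191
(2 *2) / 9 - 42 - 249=-2615 / 9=-290.56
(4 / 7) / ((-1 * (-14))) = 2 / 49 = 0.04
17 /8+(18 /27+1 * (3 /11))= 809 /264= 3.06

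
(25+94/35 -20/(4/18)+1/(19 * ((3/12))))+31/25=-202372/3325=-60.86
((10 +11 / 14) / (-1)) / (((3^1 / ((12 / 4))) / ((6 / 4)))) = -453 / 28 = -16.18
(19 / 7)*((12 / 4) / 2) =57 / 14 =4.07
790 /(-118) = -395 /59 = -6.69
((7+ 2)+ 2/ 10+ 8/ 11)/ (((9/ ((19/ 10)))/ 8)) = 13832/ 825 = 16.77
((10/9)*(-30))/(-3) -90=-710/9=-78.89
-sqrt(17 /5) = -sqrt(85) /5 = -1.84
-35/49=-5/7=-0.71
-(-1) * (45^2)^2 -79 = 4100546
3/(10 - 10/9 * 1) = 27/80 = 0.34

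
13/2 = 6.50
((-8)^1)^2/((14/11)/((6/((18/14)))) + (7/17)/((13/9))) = 38896/339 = 114.74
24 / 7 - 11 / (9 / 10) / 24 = 2207 / 756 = 2.92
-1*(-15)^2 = -225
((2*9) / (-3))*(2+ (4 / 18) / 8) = -12.17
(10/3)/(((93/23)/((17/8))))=1955/1116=1.75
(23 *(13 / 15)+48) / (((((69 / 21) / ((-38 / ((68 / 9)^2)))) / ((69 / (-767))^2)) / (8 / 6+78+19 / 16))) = -8.97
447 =447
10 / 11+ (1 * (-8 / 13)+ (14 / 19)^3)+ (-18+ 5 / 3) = -46019603 / 2942511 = -15.64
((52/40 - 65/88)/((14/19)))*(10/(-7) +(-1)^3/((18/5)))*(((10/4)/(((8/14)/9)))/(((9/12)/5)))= -341.25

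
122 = 122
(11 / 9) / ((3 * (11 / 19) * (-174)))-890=-890.00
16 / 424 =2 / 53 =0.04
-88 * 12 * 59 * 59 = -3675936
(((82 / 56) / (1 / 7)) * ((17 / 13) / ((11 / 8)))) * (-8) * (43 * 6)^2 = -742321728 / 143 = -5191061.03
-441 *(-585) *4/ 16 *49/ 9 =1404585/ 4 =351146.25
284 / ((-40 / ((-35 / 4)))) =497 / 8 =62.12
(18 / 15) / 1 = 6 / 5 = 1.20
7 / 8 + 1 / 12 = 23 / 24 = 0.96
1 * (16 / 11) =16 / 11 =1.45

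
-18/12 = -3/2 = -1.50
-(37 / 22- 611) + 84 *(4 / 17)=235277 / 374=629.08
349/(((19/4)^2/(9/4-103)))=-562588/361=-1558.42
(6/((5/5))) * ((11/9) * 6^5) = 57024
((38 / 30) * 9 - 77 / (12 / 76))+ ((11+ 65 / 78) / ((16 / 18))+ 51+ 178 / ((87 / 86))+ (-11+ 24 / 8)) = -1698241 / 6960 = -244.00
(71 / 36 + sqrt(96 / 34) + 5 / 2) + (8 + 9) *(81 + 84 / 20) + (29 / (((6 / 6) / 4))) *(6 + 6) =4 *sqrt(51) / 17 + 512077 / 180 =2846.55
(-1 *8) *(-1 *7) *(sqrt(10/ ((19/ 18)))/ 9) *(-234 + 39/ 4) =-8372 *sqrt(95)/ 19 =-4294.75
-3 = -3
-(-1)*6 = 6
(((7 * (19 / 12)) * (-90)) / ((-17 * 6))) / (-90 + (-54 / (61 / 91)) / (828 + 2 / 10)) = -33595933 / 309517776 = -0.11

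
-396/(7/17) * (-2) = 13464/7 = 1923.43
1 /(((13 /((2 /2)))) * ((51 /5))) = 5 /663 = 0.01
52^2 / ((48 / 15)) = 845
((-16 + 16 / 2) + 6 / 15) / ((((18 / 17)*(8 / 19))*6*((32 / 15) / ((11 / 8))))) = -67507 / 36864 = -1.83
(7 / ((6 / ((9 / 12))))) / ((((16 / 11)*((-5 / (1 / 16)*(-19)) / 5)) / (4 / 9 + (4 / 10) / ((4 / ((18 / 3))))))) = 3619 / 1751040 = 0.00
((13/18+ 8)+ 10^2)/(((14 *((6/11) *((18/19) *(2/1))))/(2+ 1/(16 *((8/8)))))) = 4499143/290304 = 15.50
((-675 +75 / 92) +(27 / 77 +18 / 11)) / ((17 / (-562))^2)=-734635.41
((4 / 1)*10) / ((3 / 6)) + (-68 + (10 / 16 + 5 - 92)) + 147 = 581 / 8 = 72.62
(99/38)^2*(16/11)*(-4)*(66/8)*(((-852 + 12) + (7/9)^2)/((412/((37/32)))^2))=33787923477/15687061504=2.15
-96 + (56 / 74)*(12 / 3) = -3440 / 37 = -92.97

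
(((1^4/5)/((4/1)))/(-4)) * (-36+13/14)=491/1120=0.44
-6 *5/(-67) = 30/67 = 0.45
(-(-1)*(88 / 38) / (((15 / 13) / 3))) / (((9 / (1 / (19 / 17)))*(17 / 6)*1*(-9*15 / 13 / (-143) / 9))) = 2126696 / 81225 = 26.18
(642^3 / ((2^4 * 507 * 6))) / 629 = 3675129 / 425204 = 8.64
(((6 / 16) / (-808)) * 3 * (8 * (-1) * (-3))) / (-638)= 27 / 515504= 0.00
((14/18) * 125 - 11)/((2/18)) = 776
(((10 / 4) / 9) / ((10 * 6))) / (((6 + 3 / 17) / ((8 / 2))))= 17 / 5670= 0.00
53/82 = 0.65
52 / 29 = 1.79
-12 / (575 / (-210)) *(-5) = -504 / 23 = -21.91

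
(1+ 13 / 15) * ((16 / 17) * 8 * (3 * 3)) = 126.49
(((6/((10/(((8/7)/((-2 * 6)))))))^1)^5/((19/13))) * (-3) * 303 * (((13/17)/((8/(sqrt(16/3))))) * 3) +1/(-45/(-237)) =2457936 * sqrt(3)/16964565625 +79/15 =5.27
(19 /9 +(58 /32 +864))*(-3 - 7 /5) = -1374791 /360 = -3818.86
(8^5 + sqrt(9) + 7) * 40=1311120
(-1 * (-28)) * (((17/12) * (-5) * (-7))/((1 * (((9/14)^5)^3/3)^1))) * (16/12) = 2591764471993151651840/617673396283947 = 4196011.17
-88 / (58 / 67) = -2948 / 29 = -101.66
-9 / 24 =-3 / 8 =-0.38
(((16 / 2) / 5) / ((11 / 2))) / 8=2 / 55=0.04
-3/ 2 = -1.50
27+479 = 506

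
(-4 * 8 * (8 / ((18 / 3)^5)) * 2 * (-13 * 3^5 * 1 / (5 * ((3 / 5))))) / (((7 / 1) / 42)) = 416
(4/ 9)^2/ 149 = 16/ 12069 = 0.00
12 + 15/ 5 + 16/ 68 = 259/ 17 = 15.24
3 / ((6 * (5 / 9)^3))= 729 / 250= 2.92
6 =6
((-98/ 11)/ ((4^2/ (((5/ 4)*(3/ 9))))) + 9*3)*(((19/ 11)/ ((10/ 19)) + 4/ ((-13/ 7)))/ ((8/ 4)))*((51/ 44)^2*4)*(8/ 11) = 39530579757/ 669972160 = 59.00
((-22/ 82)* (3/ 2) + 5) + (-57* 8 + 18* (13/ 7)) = -239917/ 574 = -417.97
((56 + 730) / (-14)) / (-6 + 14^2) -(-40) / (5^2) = 347 / 266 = 1.30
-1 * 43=-43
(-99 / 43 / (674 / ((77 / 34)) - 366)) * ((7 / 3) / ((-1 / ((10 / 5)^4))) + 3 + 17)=-66066 / 113219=-0.58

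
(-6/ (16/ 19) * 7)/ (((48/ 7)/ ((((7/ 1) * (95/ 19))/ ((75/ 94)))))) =-306299/ 960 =-319.06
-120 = -120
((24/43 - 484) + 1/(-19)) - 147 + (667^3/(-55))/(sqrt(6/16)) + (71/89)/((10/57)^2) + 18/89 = -593481926 * sqrt(6)/165 - 4394579257/7271300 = -8811076.44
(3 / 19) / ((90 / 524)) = 262 / 285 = 0.92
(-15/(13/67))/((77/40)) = -40200/1001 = -40.16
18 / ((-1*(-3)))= 6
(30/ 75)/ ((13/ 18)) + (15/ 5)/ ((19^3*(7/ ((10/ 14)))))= 12100251/ 21845915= 0.55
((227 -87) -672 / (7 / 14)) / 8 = -150.50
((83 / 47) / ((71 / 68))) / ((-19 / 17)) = -1.51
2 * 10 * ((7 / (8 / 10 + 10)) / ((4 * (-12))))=-175 / 648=-0.27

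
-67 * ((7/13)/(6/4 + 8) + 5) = -83683/247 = -338.80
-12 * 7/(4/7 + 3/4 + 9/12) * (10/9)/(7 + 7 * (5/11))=-4.43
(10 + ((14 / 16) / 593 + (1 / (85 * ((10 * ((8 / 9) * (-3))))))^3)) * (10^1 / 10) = 1864856887983989 / 186458176000000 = 10.00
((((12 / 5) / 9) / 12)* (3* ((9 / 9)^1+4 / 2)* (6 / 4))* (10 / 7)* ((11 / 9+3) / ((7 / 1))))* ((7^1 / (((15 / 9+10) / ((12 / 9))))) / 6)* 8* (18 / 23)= 1216 / 5635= 0.22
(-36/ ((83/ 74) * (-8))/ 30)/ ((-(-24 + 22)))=111/ 1660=0.07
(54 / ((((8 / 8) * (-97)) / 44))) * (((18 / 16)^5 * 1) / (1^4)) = -17537553 / 397312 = -44.14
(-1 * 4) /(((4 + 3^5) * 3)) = -4 /741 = -0.01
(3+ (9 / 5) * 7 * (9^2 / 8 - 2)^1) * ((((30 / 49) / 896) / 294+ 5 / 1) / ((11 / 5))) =45338584275 / 189314048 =239.49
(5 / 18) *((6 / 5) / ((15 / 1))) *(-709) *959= -15109.58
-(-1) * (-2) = -2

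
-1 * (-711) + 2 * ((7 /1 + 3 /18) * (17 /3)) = 7130 /9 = 792.22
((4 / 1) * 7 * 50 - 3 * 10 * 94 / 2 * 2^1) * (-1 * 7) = 9940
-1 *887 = -887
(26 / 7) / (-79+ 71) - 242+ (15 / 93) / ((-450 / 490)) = -1895503 / 7812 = -242.64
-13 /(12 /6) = -6.50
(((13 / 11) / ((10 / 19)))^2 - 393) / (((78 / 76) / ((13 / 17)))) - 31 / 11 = -90061079 / 308550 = -291.88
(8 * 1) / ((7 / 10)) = 80 / 7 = 11.43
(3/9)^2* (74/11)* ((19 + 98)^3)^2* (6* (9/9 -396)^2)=19744667399329739100/11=1794969763575430827.27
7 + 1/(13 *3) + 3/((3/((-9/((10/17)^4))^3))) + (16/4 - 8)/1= -16564414826679334991/39000000000000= -424728.59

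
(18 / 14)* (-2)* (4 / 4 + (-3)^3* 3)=1440 / 7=205.71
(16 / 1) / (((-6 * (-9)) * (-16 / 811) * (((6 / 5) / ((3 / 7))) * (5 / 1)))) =-1.07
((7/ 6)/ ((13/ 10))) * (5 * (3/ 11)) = 175/ 143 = 1.22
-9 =-9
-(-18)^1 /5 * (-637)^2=7303842 /5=1460768.40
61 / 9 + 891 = 897.78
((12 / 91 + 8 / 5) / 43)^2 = 620944 / 382789225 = 0.00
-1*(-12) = 12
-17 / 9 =-1.89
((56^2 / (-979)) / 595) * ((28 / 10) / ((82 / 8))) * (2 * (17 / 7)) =-7168 / 1003475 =-0.01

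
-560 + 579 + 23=42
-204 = -204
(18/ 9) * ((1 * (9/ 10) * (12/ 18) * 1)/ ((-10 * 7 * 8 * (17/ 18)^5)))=-708588/ 248474975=-0.00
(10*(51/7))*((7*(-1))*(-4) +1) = 14790/7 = 2112.86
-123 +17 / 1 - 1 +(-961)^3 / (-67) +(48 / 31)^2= 852884302400 / 64387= 13246218.99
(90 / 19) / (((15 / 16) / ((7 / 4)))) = 168 / 19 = 8.84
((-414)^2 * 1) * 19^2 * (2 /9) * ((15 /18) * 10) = 114581400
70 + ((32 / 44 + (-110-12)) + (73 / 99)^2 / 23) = -11552723 / 225423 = -51.25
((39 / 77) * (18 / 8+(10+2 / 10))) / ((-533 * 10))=-747 / 631400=-0.00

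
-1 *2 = -2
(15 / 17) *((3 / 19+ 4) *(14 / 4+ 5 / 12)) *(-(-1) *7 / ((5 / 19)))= 25991 / 68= 382.22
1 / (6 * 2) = 0.08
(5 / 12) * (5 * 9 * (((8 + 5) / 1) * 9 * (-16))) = -35100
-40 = -40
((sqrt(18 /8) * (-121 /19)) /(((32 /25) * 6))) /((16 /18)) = -27225 /19456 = -1.40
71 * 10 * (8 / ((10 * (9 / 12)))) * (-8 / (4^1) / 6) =-2272 / 9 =-252.44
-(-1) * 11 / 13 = 0.85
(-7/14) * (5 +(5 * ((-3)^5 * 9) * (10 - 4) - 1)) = 32803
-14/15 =-0.93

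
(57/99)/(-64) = -19/2112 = -0.01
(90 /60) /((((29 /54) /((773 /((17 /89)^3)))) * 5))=44140223997 /712385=61961.19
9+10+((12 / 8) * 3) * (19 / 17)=24.03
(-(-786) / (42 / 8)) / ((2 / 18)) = 1347.43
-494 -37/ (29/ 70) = -16916/ 29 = -583.31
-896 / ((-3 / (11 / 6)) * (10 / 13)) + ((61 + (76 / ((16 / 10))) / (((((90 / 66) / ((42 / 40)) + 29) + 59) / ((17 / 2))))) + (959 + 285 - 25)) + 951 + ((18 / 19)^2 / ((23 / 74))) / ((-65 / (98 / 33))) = 160408363248053 / 54427161360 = 2947.21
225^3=11390625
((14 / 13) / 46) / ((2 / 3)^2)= 63 / 1196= 0.05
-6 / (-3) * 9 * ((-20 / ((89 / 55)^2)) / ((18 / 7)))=-423500 / 7921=-53.47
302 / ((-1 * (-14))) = 151 / 7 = 21.57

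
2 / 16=1 / 8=0.12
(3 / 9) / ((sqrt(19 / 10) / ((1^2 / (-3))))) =-sqrt(190) / 171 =-0.08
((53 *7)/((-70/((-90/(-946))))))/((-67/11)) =477/5762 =0.08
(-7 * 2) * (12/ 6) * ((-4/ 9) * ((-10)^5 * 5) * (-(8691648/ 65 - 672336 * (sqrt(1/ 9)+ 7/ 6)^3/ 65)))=23977385600000/ 39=614804758974.36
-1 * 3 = -3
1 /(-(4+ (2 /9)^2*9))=-9 /40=-0.22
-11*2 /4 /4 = -11 /8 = -1.38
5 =5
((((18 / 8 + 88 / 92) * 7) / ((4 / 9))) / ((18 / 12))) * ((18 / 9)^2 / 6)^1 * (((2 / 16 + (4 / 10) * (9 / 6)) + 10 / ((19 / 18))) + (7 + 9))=8223243 / 13984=588.05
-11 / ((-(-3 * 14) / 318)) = -583 / 7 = -83.29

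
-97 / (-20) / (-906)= -97 / 18120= -0.01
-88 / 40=-2.20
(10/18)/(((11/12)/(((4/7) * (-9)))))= -240/77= -3.12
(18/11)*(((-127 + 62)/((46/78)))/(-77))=45630/19481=2.34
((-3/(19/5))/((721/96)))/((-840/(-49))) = -12/1957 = -0.01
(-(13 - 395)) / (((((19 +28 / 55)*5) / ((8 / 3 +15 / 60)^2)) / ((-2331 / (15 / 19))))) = -68461085 / 696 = -98363.63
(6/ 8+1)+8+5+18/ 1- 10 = 91/ 4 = 22.75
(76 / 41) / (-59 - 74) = -4 / 287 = -0.01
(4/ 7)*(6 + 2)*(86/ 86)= 32/ 7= 4.57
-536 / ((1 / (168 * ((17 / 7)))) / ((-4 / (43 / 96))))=83976192 / 43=1952934.70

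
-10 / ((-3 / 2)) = 20 / 3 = 6.67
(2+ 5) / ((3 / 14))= 98 / 3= 32.67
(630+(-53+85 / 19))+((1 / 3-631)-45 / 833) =-2338297 / 47481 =-49.25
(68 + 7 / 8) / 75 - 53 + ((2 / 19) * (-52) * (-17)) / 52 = -573331 / 11400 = -50.29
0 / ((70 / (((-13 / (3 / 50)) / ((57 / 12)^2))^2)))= 0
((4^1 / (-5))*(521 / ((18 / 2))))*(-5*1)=2084 / 9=231.56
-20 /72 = -5 /18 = -0.28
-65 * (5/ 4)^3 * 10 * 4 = -40625/ 8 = -5078.12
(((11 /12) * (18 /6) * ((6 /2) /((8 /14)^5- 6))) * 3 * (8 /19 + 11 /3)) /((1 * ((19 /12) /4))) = -775374138 /18017149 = -43.04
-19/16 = -1.19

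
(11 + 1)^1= 12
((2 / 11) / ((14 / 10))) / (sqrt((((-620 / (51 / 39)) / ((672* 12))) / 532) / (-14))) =96* sqrt(4555915) / 4433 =46.22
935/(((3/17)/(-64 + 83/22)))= -1914625/6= -319104.17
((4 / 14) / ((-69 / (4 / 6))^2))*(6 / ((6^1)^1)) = 0.00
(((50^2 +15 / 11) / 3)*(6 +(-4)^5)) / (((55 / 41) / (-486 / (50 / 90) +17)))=985115593846 / 1815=542763412.59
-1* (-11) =11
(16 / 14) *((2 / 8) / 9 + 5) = 362 / 63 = 5.75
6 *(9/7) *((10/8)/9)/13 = 0.08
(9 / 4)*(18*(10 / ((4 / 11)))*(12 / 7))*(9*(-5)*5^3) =-75178125 / 7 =-10739732.14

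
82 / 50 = 41 / 25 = 1.64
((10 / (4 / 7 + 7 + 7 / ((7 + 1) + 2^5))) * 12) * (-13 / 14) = -10400 / 723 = -14.38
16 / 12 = 4 / 3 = 1.33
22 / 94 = 11 / 47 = 0.23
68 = 68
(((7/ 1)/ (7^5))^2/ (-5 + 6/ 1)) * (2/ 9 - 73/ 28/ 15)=61/ 7263649260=0.00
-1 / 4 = -0.25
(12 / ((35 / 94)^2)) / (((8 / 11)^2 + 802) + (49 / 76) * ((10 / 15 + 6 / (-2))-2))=2925210816 / 27027286475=0.11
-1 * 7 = -7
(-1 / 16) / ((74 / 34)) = -17 / 592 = -0.03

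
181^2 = 32761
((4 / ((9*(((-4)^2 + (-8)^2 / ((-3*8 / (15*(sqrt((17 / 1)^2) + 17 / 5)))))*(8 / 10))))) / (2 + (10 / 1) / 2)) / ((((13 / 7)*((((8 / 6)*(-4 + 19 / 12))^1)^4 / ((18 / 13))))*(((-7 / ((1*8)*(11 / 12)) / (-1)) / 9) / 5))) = -216513 / 6693707384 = -0.00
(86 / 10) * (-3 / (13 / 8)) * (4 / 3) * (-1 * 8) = 11008 / 65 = 169.35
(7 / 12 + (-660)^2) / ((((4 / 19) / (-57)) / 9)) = -16983195543 / 16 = -1061449721.44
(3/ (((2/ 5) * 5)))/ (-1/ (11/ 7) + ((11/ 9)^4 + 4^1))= 216513/ 807616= 0.27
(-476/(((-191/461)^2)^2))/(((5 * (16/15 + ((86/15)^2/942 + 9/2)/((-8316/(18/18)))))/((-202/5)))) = 18010302001247901014208/147108947293319197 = 122428.32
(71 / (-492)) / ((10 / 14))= -497 / 2460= -0.20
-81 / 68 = -1.19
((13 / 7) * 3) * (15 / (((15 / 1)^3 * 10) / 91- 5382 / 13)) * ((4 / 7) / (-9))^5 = 216320 / 108175583187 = 0.00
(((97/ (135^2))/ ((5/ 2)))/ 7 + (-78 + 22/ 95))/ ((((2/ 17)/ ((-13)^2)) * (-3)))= 1353930574711/ 36358875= 37237.97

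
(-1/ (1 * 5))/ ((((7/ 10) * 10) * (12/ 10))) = -1/ 42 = -0.02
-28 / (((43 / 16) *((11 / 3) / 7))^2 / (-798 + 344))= 1435133952 / 223729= 6414.61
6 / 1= 6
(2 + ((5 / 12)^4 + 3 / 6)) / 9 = 52465 / 186624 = 0.28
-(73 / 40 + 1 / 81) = -5953 / 3240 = -1.84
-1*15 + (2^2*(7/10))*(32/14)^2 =-13/35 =-0.37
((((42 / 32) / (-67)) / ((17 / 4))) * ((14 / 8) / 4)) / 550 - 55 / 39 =-2205109733 / 1563619200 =-1.41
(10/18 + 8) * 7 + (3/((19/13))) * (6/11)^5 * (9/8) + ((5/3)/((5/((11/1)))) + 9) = 2001230305/27539721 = 72.67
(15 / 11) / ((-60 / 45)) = -1.02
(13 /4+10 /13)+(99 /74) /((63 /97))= 81873 /13468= 6.08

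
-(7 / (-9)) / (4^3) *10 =35 / 288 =0.12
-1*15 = -15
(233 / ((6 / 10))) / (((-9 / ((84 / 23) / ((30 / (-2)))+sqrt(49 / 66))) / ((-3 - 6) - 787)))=-5193104 / 621+3245690 * sqrt(66) / 891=21231.35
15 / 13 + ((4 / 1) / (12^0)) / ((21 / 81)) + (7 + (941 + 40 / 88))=966002 / 1001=965.04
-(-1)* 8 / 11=8 / 11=0.73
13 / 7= 1.86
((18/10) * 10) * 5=90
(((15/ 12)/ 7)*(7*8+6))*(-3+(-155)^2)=1861705/ 7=265957.86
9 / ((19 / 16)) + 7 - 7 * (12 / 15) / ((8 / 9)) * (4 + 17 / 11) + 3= -36277 / 2090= -17.36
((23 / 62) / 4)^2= 529 / 61504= 0.01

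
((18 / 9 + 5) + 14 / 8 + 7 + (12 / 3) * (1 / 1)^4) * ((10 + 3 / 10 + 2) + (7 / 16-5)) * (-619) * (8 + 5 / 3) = -877821851 / 960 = -914397.76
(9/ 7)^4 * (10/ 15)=4374/ 2401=1.82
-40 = -40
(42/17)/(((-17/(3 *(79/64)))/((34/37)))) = -4977/10064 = -0.49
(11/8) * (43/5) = 473/40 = 11.82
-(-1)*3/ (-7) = -3/ 7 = -0.43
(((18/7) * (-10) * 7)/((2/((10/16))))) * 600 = -33750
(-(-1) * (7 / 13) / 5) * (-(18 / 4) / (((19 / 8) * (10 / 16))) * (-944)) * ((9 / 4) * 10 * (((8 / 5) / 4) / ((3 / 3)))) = 17127936 / 6175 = 2773.75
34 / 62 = 17 / 31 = 0.55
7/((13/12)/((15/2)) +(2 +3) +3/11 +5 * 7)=6930/40013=0.17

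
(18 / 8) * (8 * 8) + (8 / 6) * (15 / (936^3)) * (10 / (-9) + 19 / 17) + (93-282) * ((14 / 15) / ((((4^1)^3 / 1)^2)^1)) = 361228127554291 / 2509279119360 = 143.96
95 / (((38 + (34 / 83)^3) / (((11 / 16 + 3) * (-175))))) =-112170314725 / 69655072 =-1610.37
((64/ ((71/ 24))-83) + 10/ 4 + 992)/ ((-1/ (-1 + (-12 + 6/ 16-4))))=17623165/ 1136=15513.35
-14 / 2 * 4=-28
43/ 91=0.47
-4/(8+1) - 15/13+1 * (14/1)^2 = 22745/117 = 194.40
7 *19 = 133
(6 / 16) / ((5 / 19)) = 57 / 40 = 1.42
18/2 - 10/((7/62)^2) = -37999/49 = -775.49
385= 385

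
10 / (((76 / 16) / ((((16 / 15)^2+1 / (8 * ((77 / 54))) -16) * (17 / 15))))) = -34811818 / 987525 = -35.25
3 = 3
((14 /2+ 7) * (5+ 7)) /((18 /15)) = 140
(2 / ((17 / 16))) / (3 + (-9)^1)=-16 / 51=-0.31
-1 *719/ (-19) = 719/ 19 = 37.84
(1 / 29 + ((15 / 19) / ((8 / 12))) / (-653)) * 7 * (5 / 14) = 117545 / 1439212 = 0.08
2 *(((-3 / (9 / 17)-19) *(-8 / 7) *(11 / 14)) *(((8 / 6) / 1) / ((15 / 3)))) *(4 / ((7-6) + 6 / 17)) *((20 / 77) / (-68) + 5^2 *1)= 873.01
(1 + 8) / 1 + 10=19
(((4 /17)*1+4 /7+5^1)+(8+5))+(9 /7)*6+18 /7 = 3462 /119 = 29.09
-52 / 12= -4.33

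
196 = 196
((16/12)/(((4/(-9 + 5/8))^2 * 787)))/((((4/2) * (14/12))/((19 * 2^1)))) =0.12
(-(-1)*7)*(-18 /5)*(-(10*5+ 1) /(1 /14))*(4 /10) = 179928 /25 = 7197.12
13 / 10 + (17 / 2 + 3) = 64 / 5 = 12.80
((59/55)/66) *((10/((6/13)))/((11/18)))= 767/1331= 0.58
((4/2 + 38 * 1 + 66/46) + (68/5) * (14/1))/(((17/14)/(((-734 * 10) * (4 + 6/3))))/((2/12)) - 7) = -182645624/5514917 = -33.12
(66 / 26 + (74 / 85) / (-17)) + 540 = 10190623 / 18785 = 542.49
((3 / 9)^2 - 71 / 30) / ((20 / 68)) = -3451 / 450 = -7.67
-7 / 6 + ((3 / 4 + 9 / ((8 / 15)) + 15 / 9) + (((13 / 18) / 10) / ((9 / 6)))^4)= 96323709811 / 5314410000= 18.13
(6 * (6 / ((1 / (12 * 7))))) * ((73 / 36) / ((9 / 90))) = 61320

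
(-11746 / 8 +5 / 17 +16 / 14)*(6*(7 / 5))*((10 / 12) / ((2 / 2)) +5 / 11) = -63473 / 4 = -15868.25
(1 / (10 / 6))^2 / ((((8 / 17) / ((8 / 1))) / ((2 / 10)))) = 153 / 125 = 1.22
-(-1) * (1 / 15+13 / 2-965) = -28753 / 30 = -958.43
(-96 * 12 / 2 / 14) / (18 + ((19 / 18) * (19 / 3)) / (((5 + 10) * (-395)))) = -92145600 / 40311173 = -2.29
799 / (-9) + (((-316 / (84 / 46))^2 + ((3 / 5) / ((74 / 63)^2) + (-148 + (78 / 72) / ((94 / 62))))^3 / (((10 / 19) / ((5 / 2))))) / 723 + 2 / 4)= -21253057170750374336930139299 / 1019206186235011928412000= -20852.56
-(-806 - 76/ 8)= 1631/ 2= 815.50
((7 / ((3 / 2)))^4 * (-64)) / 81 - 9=-2517673 / 6561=-383.73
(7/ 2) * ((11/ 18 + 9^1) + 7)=2093/ 36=58.14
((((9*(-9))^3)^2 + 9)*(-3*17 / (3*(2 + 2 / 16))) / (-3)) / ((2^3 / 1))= 94143178830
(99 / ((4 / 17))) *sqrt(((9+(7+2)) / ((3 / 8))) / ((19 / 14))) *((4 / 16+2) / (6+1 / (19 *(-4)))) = 15147 *sqrt(798) / 455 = 940.41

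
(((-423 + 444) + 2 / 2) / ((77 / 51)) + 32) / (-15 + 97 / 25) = -4075 / 973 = -4.19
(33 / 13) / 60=11 / 260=0.04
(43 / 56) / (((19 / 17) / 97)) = 70907 / 1064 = 66.64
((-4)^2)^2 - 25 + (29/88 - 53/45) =911401/3960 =230.15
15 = 15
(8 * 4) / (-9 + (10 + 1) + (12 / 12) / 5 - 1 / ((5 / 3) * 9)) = 15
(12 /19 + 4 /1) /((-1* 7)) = -88 /133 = -0.66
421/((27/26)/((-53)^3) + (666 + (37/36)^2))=1055985752016/1673163824009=0.63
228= 228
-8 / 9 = -0.89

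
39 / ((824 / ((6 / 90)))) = 0.00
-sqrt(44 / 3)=-2*sqrt(33) / 3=-3.83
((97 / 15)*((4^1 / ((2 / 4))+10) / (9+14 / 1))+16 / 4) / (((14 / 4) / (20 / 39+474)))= 38566504 / 31395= 1228.43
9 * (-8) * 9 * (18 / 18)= -648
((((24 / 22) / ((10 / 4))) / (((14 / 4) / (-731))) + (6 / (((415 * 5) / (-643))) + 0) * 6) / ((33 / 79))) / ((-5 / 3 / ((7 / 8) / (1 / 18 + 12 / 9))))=2905131069 / 31384375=92.57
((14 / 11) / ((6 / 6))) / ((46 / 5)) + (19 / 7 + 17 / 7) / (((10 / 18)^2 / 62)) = 45746501 / 44275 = 1033.24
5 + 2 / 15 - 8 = -43 / 15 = -2.87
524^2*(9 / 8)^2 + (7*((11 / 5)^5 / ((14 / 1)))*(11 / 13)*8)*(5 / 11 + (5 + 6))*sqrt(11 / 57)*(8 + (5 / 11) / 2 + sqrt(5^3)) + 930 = 365474.84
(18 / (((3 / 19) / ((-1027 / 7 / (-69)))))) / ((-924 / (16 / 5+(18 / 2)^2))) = -8214973 / 371910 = -22.09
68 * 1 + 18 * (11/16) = 643/8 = 80.38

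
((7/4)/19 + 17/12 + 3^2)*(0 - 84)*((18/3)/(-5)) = 100632/95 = 1059.28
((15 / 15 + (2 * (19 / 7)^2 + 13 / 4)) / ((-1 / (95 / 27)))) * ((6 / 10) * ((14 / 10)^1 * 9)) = -70699 / 140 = -504.99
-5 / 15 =-1 / 3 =-0.33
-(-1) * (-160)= -160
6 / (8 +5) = 6 / 13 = 0.46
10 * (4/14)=20/7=2.86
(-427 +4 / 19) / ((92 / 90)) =-364905 / 874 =-417.51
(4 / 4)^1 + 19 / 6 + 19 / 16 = 257 / 48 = 5.35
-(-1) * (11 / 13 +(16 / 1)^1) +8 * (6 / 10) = 1407 / 65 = 21.65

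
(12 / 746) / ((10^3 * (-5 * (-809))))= 3 / 754392500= 0.00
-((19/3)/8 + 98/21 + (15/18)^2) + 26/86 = -18113/3096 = -5.85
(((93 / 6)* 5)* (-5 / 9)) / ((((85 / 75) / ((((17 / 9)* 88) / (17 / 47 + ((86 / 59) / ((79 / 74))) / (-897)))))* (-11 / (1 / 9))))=1015266011500 / 5732894961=177.09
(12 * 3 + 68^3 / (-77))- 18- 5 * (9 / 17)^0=-313431 / 77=-4070.53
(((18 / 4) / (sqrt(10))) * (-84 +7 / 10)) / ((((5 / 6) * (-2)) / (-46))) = -517293 * sqrt(10) / 500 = -3271.65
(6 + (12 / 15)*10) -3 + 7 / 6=73 / 6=12.17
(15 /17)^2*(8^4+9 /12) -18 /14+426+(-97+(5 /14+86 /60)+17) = 429201623 /121380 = 3536.02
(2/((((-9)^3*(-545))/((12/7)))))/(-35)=-8/32446575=-0.00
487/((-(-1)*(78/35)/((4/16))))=17045/312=54.63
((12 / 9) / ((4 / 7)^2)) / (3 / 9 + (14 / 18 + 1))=147 / 76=1.93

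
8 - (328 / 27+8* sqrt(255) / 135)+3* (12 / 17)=-932 / 459 - 8* sqrt(255) / 135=-2.98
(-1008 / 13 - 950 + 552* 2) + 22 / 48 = 23999 / 312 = 76.92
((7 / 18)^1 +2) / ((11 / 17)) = 731 / 198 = 3.69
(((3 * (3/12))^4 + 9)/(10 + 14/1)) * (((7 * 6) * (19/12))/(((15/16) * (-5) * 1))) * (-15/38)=1113/512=2.17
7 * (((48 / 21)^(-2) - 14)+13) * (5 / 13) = -7245 / 3328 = -2.18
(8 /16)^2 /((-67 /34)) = -0.13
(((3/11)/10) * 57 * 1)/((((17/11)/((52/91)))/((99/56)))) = 16929/16660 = 1.02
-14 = -14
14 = 14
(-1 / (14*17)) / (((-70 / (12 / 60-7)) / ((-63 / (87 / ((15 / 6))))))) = 3 / 4060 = 0.00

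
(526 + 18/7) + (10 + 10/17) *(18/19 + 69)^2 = 2248170560/42959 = 52332.94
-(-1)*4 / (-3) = -4 / 3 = -1.33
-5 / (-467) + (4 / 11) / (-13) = -0.02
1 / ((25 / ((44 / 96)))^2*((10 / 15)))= 121 / 240000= 0.00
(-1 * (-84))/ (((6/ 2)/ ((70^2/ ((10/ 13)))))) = 178360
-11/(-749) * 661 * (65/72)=472615/53928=8.76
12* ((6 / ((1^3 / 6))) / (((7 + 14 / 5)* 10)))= 216 / 49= 4.41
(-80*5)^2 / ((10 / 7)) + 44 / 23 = 2576044 / 23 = 112001.91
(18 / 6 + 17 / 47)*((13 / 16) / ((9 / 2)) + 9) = 52219 / 1692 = 30.86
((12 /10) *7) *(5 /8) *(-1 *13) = -273 /4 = -68.25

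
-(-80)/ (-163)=-0.49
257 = 257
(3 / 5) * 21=63 / 5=12.60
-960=-960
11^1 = 11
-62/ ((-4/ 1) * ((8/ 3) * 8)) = 93/ 128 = 0.73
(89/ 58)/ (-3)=-0.51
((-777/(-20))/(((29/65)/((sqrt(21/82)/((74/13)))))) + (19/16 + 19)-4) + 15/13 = 3549*sqrt(1722)/19024 + 3607/208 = 25.08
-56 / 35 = -8 / 5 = -1.60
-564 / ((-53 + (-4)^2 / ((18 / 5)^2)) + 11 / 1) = 22842 / 1651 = 13.84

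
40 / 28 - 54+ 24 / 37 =-13448 / 259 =-51.92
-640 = -640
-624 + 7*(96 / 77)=-615.27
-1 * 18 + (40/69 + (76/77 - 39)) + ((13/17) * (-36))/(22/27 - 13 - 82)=-12665129359/229686303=-55.14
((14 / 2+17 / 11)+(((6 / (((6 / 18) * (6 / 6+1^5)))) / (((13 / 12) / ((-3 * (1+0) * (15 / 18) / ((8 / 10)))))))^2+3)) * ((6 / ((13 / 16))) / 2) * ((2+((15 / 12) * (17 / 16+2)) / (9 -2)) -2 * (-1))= 4450315671 / 386672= 11509.28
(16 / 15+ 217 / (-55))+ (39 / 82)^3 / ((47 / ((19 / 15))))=-12296892929 / 4275858840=-2.88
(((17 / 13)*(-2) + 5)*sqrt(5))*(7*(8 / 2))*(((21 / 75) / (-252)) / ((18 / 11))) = -2387*sqrt(5) / 52650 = -0.10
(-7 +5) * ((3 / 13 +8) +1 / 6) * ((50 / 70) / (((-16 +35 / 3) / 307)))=1005425 / 1183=849.89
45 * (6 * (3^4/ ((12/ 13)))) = 47385/ 2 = 23692.50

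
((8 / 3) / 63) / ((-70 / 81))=-12 / 245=-0.05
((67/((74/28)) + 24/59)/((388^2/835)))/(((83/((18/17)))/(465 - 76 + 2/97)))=7972810230375/11244908957396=0.71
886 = 886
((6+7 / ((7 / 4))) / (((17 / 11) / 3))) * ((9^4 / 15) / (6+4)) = 72171 / 85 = 849.07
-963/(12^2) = -107/16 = -6.69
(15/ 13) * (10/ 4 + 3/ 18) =40/ 13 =3.08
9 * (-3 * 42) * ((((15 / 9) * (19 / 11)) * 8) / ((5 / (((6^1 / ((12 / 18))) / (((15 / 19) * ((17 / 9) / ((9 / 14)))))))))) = -18948168 / 935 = -20265.42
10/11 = 0.91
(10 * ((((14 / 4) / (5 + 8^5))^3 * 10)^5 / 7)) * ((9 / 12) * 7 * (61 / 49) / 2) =0.00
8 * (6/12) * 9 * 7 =252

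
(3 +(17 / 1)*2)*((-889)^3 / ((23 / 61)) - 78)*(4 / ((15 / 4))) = -25372125027376 / 345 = -73542391383.70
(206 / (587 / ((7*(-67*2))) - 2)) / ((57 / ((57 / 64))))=-48307 / 39408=-1.23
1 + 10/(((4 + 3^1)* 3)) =31/21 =1.48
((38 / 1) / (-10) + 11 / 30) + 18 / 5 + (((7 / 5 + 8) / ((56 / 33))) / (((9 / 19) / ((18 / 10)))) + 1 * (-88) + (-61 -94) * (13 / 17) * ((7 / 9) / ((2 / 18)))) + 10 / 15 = -63961781 / 71400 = -895.82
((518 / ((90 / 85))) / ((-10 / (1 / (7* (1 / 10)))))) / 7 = -629 / 63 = -9.98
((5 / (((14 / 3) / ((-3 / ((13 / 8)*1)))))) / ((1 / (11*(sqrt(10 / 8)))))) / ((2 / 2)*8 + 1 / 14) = -1980*sqrt(5) / 1469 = -3.01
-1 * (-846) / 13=846 / 13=65.08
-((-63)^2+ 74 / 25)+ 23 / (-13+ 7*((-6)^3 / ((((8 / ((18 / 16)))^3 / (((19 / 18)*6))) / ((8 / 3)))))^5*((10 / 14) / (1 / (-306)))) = -9410619104290587632885447299399 / 2369263311972439945382107525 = -3971.96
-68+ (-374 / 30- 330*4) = -21007 / 15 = -1400.47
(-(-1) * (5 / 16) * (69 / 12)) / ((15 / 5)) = 115 / 192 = 0.60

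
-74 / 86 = -37 / 43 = -0.86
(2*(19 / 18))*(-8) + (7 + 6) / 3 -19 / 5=-736 / 45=-16.36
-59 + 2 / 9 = -529 / 9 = -58.78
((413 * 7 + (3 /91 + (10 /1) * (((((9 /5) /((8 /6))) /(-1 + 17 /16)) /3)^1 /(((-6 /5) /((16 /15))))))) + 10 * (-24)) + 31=238241 /91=2618.03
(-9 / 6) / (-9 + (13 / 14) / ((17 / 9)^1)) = 119 / 675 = 0.18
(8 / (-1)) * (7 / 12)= -14 / 3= -4.67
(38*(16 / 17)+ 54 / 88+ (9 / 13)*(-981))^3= -244181525721311258549 / 919464255424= -265569351.15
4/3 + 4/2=10/3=3.33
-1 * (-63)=63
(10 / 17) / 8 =0.07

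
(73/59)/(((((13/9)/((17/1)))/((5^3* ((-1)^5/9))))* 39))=-155125/29913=-5.19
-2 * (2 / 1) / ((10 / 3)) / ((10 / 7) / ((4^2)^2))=-5376 / 25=-215.04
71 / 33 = 2.15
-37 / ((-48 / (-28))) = -259 / 12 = -21.58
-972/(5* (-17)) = 972/85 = 11.44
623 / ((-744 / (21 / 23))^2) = 30527 / 32535616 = 0.00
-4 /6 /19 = -2 /57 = -0.04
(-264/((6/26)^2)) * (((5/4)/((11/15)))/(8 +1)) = -8450/9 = -938.89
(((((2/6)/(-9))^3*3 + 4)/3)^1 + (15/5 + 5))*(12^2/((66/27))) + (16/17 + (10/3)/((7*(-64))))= 5605954345/10178784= 550.75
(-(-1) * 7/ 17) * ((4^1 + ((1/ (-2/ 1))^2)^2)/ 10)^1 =91/ 544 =0.17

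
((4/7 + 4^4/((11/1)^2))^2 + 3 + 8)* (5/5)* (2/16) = 13071675/5739272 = 2.28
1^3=1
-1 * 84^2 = -7056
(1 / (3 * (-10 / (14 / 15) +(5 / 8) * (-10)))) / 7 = -4 / 1425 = -0.00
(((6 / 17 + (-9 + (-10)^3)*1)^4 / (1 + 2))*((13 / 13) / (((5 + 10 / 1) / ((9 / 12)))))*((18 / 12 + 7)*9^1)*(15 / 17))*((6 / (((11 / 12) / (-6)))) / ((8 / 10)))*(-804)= 42223567310643186466830 / 918731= 45958574719524198.56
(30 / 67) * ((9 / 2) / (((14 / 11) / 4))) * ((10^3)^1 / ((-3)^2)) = 330000 / 469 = 703.62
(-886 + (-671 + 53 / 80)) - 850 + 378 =-162267 / 80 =-2028.34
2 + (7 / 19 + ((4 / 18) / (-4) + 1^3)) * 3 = 677 / 114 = 5.94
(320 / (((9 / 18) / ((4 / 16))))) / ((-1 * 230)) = -16 / 23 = -0.70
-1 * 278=-278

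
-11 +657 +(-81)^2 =7207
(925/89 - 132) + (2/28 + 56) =-81657/1246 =-65.54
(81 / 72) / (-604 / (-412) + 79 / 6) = 2781 / 36172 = 0.08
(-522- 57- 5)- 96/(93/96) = -21176/31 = -683.10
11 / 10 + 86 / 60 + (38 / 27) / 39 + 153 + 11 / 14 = 11524937 / 73710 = 156.36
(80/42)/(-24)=-5/63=-0.08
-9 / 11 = -0.82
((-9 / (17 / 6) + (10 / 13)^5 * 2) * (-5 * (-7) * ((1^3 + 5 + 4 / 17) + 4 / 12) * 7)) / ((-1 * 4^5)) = 683267070325 / 164818447872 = 4.15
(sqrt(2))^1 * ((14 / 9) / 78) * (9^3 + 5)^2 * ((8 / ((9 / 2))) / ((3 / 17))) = 1025791424 * sqrt(2) / 9477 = 153074.62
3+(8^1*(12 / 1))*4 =387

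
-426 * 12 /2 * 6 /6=-2556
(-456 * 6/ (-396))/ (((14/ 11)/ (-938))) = -5092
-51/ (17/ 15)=-45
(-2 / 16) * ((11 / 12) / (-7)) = 11 / 672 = 0.02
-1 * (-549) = 549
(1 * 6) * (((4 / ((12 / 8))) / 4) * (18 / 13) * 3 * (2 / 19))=432 / 247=1.75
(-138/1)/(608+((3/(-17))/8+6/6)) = -6256/27607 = -0.23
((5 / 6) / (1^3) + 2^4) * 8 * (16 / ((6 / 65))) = 210080 / 9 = 23342.22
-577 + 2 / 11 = -6345 / 11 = -576.82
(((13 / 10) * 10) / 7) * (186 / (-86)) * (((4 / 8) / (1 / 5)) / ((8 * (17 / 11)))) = -66495 / 81872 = -0.81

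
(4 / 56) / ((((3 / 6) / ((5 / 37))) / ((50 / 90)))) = 25 / 2331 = 0.01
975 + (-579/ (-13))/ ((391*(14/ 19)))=69393951/ 71162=975.15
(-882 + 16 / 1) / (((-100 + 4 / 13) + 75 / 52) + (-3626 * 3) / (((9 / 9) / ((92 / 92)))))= 3464 / 43905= 0.08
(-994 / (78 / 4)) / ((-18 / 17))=16898 / 351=48.14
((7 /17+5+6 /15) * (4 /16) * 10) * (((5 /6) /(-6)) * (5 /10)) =-1235 /1224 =-1.01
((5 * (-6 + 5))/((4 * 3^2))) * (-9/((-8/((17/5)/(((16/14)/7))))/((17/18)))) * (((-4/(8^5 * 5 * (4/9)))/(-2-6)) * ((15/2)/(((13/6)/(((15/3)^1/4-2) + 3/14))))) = 273105/6979321856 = 0.00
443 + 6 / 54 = 3988 / 9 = 443.11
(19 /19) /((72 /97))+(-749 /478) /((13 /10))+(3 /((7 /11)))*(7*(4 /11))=2716187 /223704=12.14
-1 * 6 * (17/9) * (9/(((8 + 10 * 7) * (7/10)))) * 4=-680/91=-7.47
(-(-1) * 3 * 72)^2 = 46656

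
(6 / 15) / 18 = 1 / 45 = 0.02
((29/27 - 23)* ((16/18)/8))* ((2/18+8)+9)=-91168/2187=-41.69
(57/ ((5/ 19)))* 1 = 1083/ 5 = 216.60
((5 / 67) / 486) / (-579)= -5 / 18853398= -0.00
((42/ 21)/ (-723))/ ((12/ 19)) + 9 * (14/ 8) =15.75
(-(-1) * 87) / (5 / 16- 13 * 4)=-1392 / 827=-1.68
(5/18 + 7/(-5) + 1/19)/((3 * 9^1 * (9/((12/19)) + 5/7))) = -25606/9672615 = -0.00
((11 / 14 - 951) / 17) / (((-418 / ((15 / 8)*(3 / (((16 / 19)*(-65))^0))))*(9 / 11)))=66515 / 72352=0.92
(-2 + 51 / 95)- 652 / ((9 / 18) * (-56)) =21.82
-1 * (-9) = 9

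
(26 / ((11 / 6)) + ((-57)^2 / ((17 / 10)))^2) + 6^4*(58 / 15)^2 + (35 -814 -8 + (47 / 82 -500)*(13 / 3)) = 23910918559673 / 6516950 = 3669035.14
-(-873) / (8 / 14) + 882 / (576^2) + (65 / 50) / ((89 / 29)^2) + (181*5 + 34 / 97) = 172297658272901 / 70809937920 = 2433.24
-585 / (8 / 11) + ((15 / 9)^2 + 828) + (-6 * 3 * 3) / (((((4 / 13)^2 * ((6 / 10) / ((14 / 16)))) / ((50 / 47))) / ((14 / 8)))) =-82415573 / 54144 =-1522.16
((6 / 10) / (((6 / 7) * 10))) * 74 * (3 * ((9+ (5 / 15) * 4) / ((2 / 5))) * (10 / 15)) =8029 / 30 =267.63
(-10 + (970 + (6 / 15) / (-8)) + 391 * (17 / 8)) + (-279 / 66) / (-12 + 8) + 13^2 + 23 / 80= 1725829 / 880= 1961.17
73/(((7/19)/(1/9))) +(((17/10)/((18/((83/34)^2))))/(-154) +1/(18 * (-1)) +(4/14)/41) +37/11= 279625193/11040480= 25.33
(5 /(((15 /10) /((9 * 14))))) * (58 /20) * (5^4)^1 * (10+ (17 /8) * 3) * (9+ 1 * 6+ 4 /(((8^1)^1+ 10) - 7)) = 8426656875 /44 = 191514928.98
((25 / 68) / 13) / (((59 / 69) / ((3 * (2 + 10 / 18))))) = 13225 / 52156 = 0.25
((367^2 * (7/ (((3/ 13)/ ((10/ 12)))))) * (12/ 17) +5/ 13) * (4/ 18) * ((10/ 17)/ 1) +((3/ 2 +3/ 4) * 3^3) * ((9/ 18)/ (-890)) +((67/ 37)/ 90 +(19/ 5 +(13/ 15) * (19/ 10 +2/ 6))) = 41976533404009819/ 133615450800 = 314159.28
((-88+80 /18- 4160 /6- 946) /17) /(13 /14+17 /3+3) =-217084 /20553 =-10.56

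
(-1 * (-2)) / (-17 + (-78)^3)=-2 / 474569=-0.00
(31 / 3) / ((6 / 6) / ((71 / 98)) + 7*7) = 2201 / 10731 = 0.21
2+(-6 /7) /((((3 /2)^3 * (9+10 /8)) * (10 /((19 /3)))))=76882 /38745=1.98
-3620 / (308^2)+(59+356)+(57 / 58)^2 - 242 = 867253551 / 4986289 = 173.93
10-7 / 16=153 / 16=9.56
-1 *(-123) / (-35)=-123 / 35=-3.51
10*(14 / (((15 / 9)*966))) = 2 / 23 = 0.09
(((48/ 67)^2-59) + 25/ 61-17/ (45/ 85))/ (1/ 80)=-17781188720/ 2464461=-7215.04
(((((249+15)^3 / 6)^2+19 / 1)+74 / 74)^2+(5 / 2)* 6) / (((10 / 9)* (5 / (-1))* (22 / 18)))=-13024601672899714431288670.00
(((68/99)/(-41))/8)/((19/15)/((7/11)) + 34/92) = -13685/15422847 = -0.00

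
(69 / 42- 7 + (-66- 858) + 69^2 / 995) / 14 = -66.04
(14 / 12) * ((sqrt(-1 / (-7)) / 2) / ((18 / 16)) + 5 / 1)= 2 * sqrt(7) / 27 + 35 / 6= 6.03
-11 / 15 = -0.73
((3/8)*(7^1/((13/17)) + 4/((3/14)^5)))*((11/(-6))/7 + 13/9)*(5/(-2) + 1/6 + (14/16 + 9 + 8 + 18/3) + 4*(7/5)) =388175679547/3639168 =106666.05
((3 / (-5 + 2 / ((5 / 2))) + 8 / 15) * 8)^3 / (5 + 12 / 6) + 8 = 61315192 / 8103375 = 7.57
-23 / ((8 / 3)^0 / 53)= -1219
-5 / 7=-0.71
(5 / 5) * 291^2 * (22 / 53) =1862982 / 53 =35150.60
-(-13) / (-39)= -0.33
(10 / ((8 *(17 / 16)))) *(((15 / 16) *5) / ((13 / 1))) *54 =10125 / 442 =22.91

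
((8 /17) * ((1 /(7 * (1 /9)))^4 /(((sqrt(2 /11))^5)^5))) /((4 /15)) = 308868428694997215 * sqrt(22) /167186432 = 8665304524.61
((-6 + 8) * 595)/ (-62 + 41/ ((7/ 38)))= 7.41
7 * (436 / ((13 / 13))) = 3052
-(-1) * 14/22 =7/11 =0.64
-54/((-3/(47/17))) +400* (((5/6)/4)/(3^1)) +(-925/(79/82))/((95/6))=3881804/229653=16.90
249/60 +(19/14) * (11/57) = 1853/420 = 4.41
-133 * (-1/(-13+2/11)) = -1463/141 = -10.38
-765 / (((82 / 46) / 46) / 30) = -592221.95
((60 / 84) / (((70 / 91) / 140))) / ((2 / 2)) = 130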